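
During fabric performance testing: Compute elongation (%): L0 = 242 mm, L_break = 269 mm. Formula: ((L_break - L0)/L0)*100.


Formula: Elongation (%) = ((L_break - L0) / L0) * 100
Step 1: Extension = 269 - 242 = 27 mm
Step 2: Elongation = (27 / 242) * 100
Step 3: Elongation = 0.11157 * 100 = 11.157% ≈ 11.2%

11.2%


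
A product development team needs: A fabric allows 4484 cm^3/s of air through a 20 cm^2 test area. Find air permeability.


Formula: Air Permeability = Airflow / Test Area
AP = 4484 cm^3/s / 20 cm^2
AP = 224.2 cm^3/s/cm^2

224.2 cm^3/s/cm^2


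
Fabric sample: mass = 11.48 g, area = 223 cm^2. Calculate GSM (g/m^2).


Formula: GSM = mass_g / area_m2
Step 1: Convert area: 223 cm^2 = 223 / 10000 = 0.0223 m^2
Step 2: GSM = 11.48 g / 0.0223 m^2 = 514.8 g/m^2

514.8 g/m^2


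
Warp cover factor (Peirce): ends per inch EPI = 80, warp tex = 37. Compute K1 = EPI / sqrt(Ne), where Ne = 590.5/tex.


Formula: K1 = EPI / sqrt(Ne), with Ne = 590.5 / tex_warp
Step 1: Ne = 590.5 / 37 = 15.959
Step 2: sqrt(Ne) = sqrt(15.959) = 3.9949
Step 3: K1 = 80 / 3.9949 = 20.0

20.0


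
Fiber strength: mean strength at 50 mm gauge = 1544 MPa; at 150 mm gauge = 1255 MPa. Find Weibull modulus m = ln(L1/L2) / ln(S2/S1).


Formula: m = ln(L1/L2) / ln(S2/S1)
Step 1: ln(L1/L2) = ln(50/150) = -1.09861
Step 2: S2/S1 = 1255/1544 = 0.81282
Step 3: ln(S2/S1) = ln(0.81282) = -0.20725
Step 4: m = -1.09861 / -0.20725 = 5.30

5.30 (Weibull m)


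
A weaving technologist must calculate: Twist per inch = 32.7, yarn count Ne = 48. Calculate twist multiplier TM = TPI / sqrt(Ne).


Formula: TM = TPI / sqrt(Ne)
Step 1: sqrt(Ne) = sqrt(48) = 6.9282
Step 2: TM = 32.7 / 6.9282 = 4.72

4.72 TM


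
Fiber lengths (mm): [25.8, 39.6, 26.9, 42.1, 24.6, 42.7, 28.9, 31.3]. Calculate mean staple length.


Formula: Mean = sum of lengths / count
Sum = 25.8 + 39.6 + 26.9 + 42.1 + 24.6 + 42.7 + 28.9 + 31.3
Sum = 261.9 mm
Mean = 261.9 / 8 = 32.74 mm

32.74 mm


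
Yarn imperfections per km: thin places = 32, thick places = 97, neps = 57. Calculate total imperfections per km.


Formula: Total = thin places + thick places + neps
Total = 32 + 97 + 57
Total = 186 imperfections/km

186 imperfections/km


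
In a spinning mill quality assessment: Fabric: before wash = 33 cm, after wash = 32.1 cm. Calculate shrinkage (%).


Formula: Shrinkage% = ((L_before - L_after) / L_before) * 100
Step 1: Shrinkage = 33 - 32.1 = 0.9 cm
Step 2: Shrinkage% = (0.9 / 33) * 100
Step 3: Shrinkage% = 0.027273 * 100 = 2.7273% ≈ 2.7%

2.7%


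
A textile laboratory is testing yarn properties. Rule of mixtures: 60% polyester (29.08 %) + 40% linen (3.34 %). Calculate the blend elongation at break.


Formula: Blend property = (fraction_A * property_A) + (fraction_B * property_B)
Step 1: Contribution A = 60/100 * 29.08 % = 17.448 %
Step 2: Contribution B = 40/100 * 3.34 % = 1.336 %
Step 3: Blend elongation at break = 17.448 + 1.336 = 18.784 %

18.784 %


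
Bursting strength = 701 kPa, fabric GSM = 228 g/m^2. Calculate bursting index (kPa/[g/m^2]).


Formula: Bursting Index = Bursting Strength / Fabric GSM
BI = 701 kPa / 228 g/m^2
BI = 3.075 kPa/(g/m^2)

3.075 kPa/(g/m^2)


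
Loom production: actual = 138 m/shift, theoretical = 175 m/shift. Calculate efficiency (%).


Formula: Efficiency% = (Actual output / Theoretical output) * 100
Efficiency% = (138 / 175) * 100
Efficiency% = 0.788571 * 100 = 78.8571% ≈ 78.9%

78.9%


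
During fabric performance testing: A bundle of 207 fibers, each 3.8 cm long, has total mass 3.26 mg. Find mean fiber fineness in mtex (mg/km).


Formula: fineness (mtex) = mass (mg) / total length (km) = (mass_mg / total_length_m) * 1000
Step 1: Convert fiber length: 3.8 cm = 0.038 m
Step 2: Total fiber length = 207 * 0.038 = 7.866 m
Step 3: Linear density = 3.26 mg / 7.866 m = 0.4144 mg/m
Step 4: fineness = 0.4144 * 1000 = 414.4 mtex

414.4 mtex


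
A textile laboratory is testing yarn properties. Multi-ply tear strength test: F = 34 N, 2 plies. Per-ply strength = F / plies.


Formula: Per-ply strength = Total force / Number of plies
Per-ply = 34 N / 2
Per-ply = 17 N

17 N


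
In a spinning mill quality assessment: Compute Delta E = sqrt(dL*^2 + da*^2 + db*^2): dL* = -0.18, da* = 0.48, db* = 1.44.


Formula: Delta E = sqrt(dL*^2 + da*^2 + db*^2)
Step 1: dL*^2 = (-0.18)^2 = 0.0324
Step 2: da*^2 = 0.48^2 = 0.2304
Step 3: db*^2 = 1.44^2 = 2.0736
Step 4: Sum = 0.0324 + 0.2304 + 2.0736 = 2.3364
Step 5: Delta E = sqrt(2.3364) = 1.53

1.53 Delta E


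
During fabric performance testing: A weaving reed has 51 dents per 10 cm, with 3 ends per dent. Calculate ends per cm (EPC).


Formula: EPC = (dents per 10 cm * ends per dent) / 10
Step 1: Total ends per 10 cm = 51 * 3 = 153
Step 2: EPC = 153 / 10 = 15.3 ends/cm

15.3 ends/cm


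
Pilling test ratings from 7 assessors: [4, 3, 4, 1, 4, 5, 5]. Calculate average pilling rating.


Formula: Mean = sum / count
Sum = 4 + 3 + 4 + 1 + 4 + 5 + 5 = 26
Mean = 26 / 7 = 3.7

3.7


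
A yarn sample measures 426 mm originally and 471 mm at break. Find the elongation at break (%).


Formula: Elongation (%) = ((L_break - L0) / L0) * 100
Step 1: Extension = 471 - 426 = 45 mm
Step 2: Elongation = (45 / 426) * 100
Step 3: Elongation = 0.105634 * 100 = 10.5634% ≈ 10.6%

10.6%


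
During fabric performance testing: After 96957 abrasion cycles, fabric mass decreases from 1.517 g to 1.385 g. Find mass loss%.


Formula: Mass loss% = ((m_before - m_after) / m_before) * 100
Step 1: Mass loss = 1.517 - 1.385 = 0.132 g
Step 2: Ratio = 0.132 / 1.517 = 0.0870138
Step 3: Mass loss% = 0.0870138 * 100 = 8.70138% ≈ 8.70%

8.70%


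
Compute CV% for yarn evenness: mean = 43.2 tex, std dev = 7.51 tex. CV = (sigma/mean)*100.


Formula: CV% = (standard deviation / mean) * 100
Step 1: Ratio = 7.51 / 43.2 = 0.173843
Step 2: CV% = 0.173843 * 100 = 17.3843% ≈ 17.4%

17.4%


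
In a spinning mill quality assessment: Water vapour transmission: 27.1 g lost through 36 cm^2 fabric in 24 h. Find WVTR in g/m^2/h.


Formula: WVTR = mass_loss / (area * time)
Step 1: Convert area: 36 cm^2 = 0.0036 m^2
Step 2: WVTR = 27.1 g / (0.0036 m^2 * 24 h)
Step 3: WVTR = 27.1 / 0.0864 = 313.7 g/m^2/h

313.7 g/m^2/h


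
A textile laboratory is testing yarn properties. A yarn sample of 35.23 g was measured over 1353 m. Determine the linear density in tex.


Formula: Tex = (mass_g / length_m) * 1000
Substituting: Tex = (35.23 / 1353) * 1000
Intermediate: 35.23 / 1353 = 0.02603843 g/m
Tex = 0.02603843 * 1000 = 26.04 tex

26.04 tex


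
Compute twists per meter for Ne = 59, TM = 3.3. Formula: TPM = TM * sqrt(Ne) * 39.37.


Formula: TPM = TM * sqrt(Ne) * 39.37
Step 1: sqrt(Ne) = sqrt(59) = 7.6811
Step 2: TM * sqrt(Ne) = 3.3 * 7.6811 = 25.3476
Step 3: TPM = 25.3476 * 39.37 = 998 twists/m

998 twists/m


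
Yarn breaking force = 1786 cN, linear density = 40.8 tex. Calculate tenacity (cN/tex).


Formula: Tenacity = Breaking force / Linear density
Tenacity = 1786 cN / 40.8 tex
Tenacity = 43.77 cN/tex

43.77 cN/tex


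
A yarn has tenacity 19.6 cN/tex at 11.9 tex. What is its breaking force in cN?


Formula: Breaking force = Tenacity * Linear density
F = 19.6 cN/tex * 11.9 tex
F = 233.24 cN

233.24 cN


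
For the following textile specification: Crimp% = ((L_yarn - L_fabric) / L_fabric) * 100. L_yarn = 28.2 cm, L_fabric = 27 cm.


Formula: Crimp% = ((L_yarn - L_fabric) / L_fabric) * 100
Step 1: Extension = 28.2 - 27 = 1.2 cm
Step 2: Crimp% = (1.2 / 27) * 100
Step 3: Crimp% = 0.044444 * 100 = 4.4444% ≈ 4.4%

4.4%


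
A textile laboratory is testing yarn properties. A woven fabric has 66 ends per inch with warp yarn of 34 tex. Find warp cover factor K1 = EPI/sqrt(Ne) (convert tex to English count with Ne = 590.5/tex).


Formula: K1 = EPI / sqrt(Ne), with Ne = 590.5 / tex_warp
Step 1: Ne = 590.5 / 34 = 17.368
Step 2: sqrt(Ne) = sqrt(17.368) = 4.1675
Step 3: K1 = 66 / 4.1675 = 15.8

15.8


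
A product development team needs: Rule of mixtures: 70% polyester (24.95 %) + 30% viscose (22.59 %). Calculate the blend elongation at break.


Formula: Blend property = (fraction_A * property_A) + (fraction_B * property_B)
Step 1: Contribution A = 70/100 * 24.95 % = 17.465 %
Step 2: Contribution B = 30/100 * 22.59 % = 6.777 %
Step 3: Blend elongation at break = 17.465 + 6.777 = 24.242 %

24.242 %


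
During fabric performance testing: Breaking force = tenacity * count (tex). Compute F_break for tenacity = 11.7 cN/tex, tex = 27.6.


Formula: Breaking force = Tenacity * Linear density
F = 11.7 cN/tex * 27.6 tex
F = 322.92 cN

322.92 cN


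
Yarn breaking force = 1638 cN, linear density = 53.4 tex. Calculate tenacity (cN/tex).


Formula: Tenacity = Breaking force / Linear density
Tenacity = 1638 cN / 53.4 tex
Tenacity = 30.67 cN/tex

30.67 cN/tex


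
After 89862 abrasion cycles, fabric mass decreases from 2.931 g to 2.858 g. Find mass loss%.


Formula: Mass loss% = ((m_before - m_after) / m_before) * 100
Step 1: Mass loss = 2.931 - 2.858 = 0.073 g
Step 2: Ratio = 0.073 / 2.931 = 0.0249062
Step 3: Mass loss% = 0.0249062 * 100 = 2.49062% ≈ 2.49%

2.49%


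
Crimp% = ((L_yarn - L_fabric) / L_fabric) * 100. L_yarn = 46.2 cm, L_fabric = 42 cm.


Formula: Crimp% = ((L_yarn - L_fabric) / L_fabric) * 100
Step 1: Extension = 46.2 - 42 = 4.2 cm
Step 2: Crimp% = (4.2 / 42) * 100
Step 3: Crimp% = 0.1 * 100 = 10.0%

10.0%


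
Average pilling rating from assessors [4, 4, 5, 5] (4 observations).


Formula: Mean = sum / count
Sum = 4 + 4 + 5 + 5 = 18
Mean = 18 / 4 = 4.5

4.5


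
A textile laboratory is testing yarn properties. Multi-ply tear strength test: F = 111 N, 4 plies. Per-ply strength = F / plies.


Formula: Per-ply strength = Total force / Number of plies
Per-ply = 111 N / 4
Per-ply = 27.75 N

27.75 N


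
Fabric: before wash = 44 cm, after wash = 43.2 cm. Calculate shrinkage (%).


Formula: Shrinkage% = ((L_before - L_after) / L_before) * 100
Step 1: Shrinkage = 44 - 43.2 = 0.8 cm
Step 2: Shrinkage% = (0.8 / 44) * 100
Step 3: Shrinkage% = 0.018182 * 100 = 1.8182% ≈ 1.8%

1.8%


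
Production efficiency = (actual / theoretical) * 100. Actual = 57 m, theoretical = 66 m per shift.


Formula: Efficiency% = (Actual output / Theoretical output) * 100
Efficiency% = (57 / 66) * 100
Efficiency% = 0.863636 * 100 = 86.3636% ≈ 86.4%

86.4%


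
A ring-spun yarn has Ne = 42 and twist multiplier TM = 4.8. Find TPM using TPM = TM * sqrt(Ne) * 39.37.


Formula: TPM = TM * sqrt(Ne) * 39.37
Step 1: sqrt(Ne) = sqrt(42) = 6.4807
Step 2: TM * sqrt(Ne) = 4.8 * 6.4807 = 31.1074
Step 3: TPM = 31.1074 * 39.37 = 1225 twists/m

1225 twists/m


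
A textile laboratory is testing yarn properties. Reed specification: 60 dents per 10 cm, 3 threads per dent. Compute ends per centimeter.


Formula: EPC = (dents per 10 cm * ends per dent) / 10
Step 1: Total ends per 10 cm = 60 * 3 = 180
Step 2: EPC = 180 / 10 = 18.0 ends/cm

18.0 ends/cm


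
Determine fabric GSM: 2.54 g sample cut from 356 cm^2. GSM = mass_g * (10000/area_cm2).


Formula: GSM = mass_g / area_m2
Step 1: Convert area: 356 cm^2 = 356 / 10000 = 0.0356 m^2
Step 2: GSM = 2.54 g / 0.0356 m^2 = 71.3 g/m^2

71.3 g/m^2


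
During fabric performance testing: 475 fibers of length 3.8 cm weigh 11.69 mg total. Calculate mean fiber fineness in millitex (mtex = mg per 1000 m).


Formula: fineness (mtex) = mass (mg) / total length (km) = (mass_mg / total_length_m) * 1000
Step 1: Convert fiber length: 3.8 cm = 0.038 m
Step 2: Total fiber length = 475 * 0.038 = 18.05 m
Step 3: Linear density = 11.69 mg / 18.05 m = 0.6476 mg/m
Step 4: fineness = 0.6476 * 1000 = 647.6 mtex

647.6 mtex


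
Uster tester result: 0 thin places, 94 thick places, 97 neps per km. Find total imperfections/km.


Formula: Total = thin places + thick places + neps
Total = 0 + 94 + 97
Total = 191 imperfections/km

191 imperfections/km


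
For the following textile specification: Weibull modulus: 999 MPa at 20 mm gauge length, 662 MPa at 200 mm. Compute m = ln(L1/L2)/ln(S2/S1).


Formula: m = ln(L1/L2) / ln(S2/S1)
Step 1: ln(L1/L2) = ln(20/200) = -2.30259
Step 2: S2/S1 = 662/999 = 0.66266
Step 3: ln(S2/S1) = ln(0.66266) = -0.41149
Step 4: m = -2.30259 / -0.41149 = 5.60

5.60 (Weibull m)


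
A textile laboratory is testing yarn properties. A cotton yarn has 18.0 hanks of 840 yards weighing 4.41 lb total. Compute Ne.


Formula: Ne = hanks / mass_lb
Substituting: Ne = 18.0 / 4.41
Ne = 4.1

4.1 Ne


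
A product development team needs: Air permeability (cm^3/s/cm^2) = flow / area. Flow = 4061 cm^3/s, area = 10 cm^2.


Formula: Air Permeability = Airflow / Test Area
AP = 4061 cm^3/s / 10 cm^2
AP = 406.1 cm^3/s/cm^2

406.1 cm^3/s/cm^2


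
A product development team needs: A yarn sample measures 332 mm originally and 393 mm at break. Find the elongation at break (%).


Formula: Elongation (%) = ((L_break - L0) / L0) * 100
Step 1: Extension = 393 - 332 = 61 mm
Step 2: Elongation = (61 / 332) * 100
Step 3: Elongation = 0.183735 * 100 = 18.3735% ≈ 18.4%

18.4%


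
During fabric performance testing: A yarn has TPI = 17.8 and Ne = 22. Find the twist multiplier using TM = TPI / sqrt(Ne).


Formula: TM = TPI / sqrt(Ne)
Step 1: sqrt(Ne) = sqrt(22) = 4.6904
Step 2: TM = 17.8 / 4.6904 = 3.79

3.79 TM


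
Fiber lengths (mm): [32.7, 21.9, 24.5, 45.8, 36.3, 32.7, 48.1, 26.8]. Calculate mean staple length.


Formula: Mean = sum of lengths / count
Sum = 32.7 + 21.9 + 24.5 + 45.8 + 36.3 + 32.7 + 48.1 + 26.8
Sum = 268.8 mm
Mean = 268.8 / 8 = 33.60 mm

33.60 mm


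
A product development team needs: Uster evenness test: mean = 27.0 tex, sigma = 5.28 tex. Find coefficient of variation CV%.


Formula: CV% = (standard deviation / mean) * 100
Step 1: Ratio = 5.28 / 27.0 = 0.195556
Step 2: CV% = 0.195556 * 100 = 19.5556% ≈ 19.6%

19.6%


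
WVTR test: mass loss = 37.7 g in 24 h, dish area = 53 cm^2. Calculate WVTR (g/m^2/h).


Formula: WVTR = mass_loss / (area * time)
Step 1: Convert area: 53 cm^2 = 0.0053 m^2
Step 2: WVTR = 37.7 g / (0.0053 m^2 * 24 h)
Step 3: WVTR = 37.7 / 0.1272 = 296.4 g/m^2/h

296.4 g/m^2/h


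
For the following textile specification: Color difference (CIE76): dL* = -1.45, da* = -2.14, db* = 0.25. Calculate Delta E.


Formula: Delta E = sqrt(dL*^2 + da*^2 + db*^2)
Step 1: dL*^2 = (-1.45)^2 = 2.1025
Step 2: da*^2 = (-2.14)^2 = 4.5796
Step 3: db*^2 = 0.25^2 = 0.0625
Step 4: Sum = 2.1025 + 4.5796 + 0.0625 = 6.7446
Step 5: Delta E = sqrt(6.7446) = 2.6

2.6 Delta E


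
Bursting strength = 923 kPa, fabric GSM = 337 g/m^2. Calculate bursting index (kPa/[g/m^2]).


Formula: Bursting Index = Bursting Strength / Fabric GSM
BI = 923 kPa / 337 g/m^2
BI = 2.739 kPa/(g/m^2)

2.739 kPa/(g/m^2)


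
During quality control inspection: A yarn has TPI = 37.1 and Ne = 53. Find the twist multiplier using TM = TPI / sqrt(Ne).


Formula: TM = TPI / sqrt(Ne)
Step 1: sqrt(Ne) = sqrt(53) = 7.2801
Step 2: TM = 37.1 / 7.2801 = 5.10

5.10 TM


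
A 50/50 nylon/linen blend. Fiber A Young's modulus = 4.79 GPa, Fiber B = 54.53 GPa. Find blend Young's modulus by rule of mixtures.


Formula: Blend property = (fraction_A * property_A) + (fraction_B * property_B)
Step 1: Contribution A = 50/100 * 4.79 GPa = 2.395 GPa
Step 2: Contribution B = 50/100 * 54.53 GPa = 27.265 GPa
Step 3: Blend Young's modulus = 2.395 + 27.265 = 29.66 GPa

29.66 GPa


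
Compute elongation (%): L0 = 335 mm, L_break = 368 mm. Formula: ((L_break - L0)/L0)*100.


Formula: Elongation (%) = ((L_break - L0) / L0) * 100
Step 1: Extension = 368 - 335 = 33 mm
Step 2: Elongation = (33 / 335) * 100
Step 3: Elongation = 0.098507 * 100 = 9.8507% ≈ 9.9%

9.9%


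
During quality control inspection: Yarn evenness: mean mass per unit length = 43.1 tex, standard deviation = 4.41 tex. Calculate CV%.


Formula: CV% = (standard deviation / mean) * 100
Step 1: Ratio = 4.41 / 43.1 = 0.10232
Step 2: CV% = 0.10232 * 100 = 10.232% ≈ 10.2%

10.2%


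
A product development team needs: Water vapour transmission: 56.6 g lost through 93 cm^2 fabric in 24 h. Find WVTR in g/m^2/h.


Formula: WVTR = mass_loss / (area * time)
Step 1: Convert area: 93 cm^2 = 0.0093 m^2
Step 2: WVTR = 56.6 g / (0.0093 m^2 * 24 h)
Step 3: WVTR = 56.6 / 0.2232 = 253.6 g/m^2/h

253.6 g/m^2/h


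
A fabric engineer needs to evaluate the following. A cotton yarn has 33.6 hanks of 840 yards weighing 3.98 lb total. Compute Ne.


Formula: Ne = hanks / mass_lb
Substituting: Ne = 33.6 / 3.98
Ne = 8.4

8.4 Ne


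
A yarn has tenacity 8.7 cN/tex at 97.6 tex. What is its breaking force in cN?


Formula: Breaking force = Tenacity * Linear density
F = 8.7 cN/tex * 97.6 tex
F = 849.12 cN

849.12 cN


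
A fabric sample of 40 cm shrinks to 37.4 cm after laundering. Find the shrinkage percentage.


Formula: Shrinkage% = ((L_before - L_after) / L_before) * 100
Step 1: Shrinkage = 40 - 37.4 = 2.6 cm
Step 2: Shrinkage% = (2.6 / 40) * 100
Step 3: Shrinkage% = 0.065 * 100 = 6.5%

6.5%


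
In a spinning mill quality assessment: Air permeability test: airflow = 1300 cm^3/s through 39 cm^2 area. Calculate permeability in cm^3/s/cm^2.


Formula: Air Permeability = Airflow / Test Area
AP = 1300 cm^3/s / 39 cm^2
AP = 33.3 cm^3/s/cm^2

33.3 cm^3/s/cm^2


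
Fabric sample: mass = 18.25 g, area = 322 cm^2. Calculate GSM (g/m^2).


Formula: GSM = mass_g / area_m2
Step 1: Convert area: 322 cm^2 = 322 / 10000 = 0.0322 m^2
Step 2: GSM = 18.25 g / 0.0322 m^2 = 566.8 g/m^2

566.8 g/m^2


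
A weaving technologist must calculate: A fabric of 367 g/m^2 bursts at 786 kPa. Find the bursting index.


Formula: Bursting Index = Bursting Strength / Fabric GSM
BI = 786 kPa / 367 g/m^2
BI = 2.142 kPa/(g/m^2)

2.142 kPa/(g/m^2)


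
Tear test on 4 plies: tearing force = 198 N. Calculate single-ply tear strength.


Formula: Per-ply strength = Total force / Number of plies
Per-ply = 198 N / 4
Per-ply = 49.5 N

49.5 N


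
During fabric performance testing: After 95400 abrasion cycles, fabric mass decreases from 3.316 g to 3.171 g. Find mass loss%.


Formula: Mass loss% = ((m_before - m_after) / m_before) * 100
Step 1: Mass loss = 3.316 - 3.171 = 0.145 g
Step 2: Ratio = 0.145 / 3.316 = 0.0437274
Step 3: Mass loss% = 0.0437274 * 100 = 4.37274% ≈ 4.37%

4.37%


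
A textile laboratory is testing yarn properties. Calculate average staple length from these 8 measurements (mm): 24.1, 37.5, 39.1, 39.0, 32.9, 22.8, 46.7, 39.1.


Formula: Mean = sum of lengths / count
Sum = 24.1 + 37.5 + 39.1 + 39.0 + 32.9 + 22.8 + 46.7 + 39.1
Sum = 281.2 mm
Mean = 281.2 / 8 = 35.15 mm

35.15 mm


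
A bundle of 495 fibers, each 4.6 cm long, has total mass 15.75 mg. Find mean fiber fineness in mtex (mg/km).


Formula: fineness (mtex) = mass (mg) / total length (km) = (mass_mg / total_length_m) * 1000
Step 1: Convert fiber length: 4.6 cm = 0.046 m
Step 2: Total fiber length = 495 * 0.046 = 22.77 m
Step 3: Linear density = 15.75 mg / 22.77 m = 0.6917 mg/m
Step 4: fineness = 0.6917 * 1000 = 691.7 mtex

691.7 mtex


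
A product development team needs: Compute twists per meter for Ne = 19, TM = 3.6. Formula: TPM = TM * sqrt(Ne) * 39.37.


Formula: TPM = TM * sqrt(Ne) * 39.37
Step 1: sqrt(Ne) = sqrt(19) = 4.3589
Step 2: TM * sqrt(Ne) = 3.6 * 4.3589 = 15.692
Step 3: TPM = 15.692 * 39.37 = 618 twists/m

618 twists/m


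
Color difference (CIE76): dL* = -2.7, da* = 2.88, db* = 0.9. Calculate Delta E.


Formula: Delta E = sqrt(dL*^2 + da*^2 + db*^2)
Step 1: dL*^2 = (-2.7)^2 = 7.29
Step 2: da*^2 = 2.88^2 = 8.2944
Step 3: db*^2 = 0.9^2 = 0.81
Step 4: Sum = 7.29 + 8.2944 + 0.81 = 16.3944
Step 5: Delta E = sqrt(16.3944) = 4.05

4.05 Delta E


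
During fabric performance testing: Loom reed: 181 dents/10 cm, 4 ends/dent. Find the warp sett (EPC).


Formula: EPC = (dents per 10 cm * ends per dent) / 10
Step 1: Total ends per 10 cm = 181 * 4 = 724
Step 2: EPC = 724 / 10 = 72.4 ends/cm

72.4 ends/cm


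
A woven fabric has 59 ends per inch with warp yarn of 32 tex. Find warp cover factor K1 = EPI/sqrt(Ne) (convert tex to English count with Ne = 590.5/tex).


Formula: K1 = EPI / sqrt(Ne), with Ne = 590.5 / tex_warp
Step 1: Ne = 590.5 / 32 = 18.453
Step 2: sqrt(Ne) = sqrt(18.453) = 4.2957
Step 3: K1 = 59 / 4.2957 = 13.7

13.7


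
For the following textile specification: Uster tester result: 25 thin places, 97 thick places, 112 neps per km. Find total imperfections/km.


Formula: Total = thin places + thick places + neps
Total = 25 + 97 + 112
Total = 234 imperfections/km

234 imperfections/km


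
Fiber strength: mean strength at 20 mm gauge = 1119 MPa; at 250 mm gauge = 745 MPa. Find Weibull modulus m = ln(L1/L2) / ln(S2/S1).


Formula: m = ln(L1/L2) / ln(S2/S1)
Step 1: ln(L1/L2) = ln(20/250) = -2.52573
Step 2: S2/S1 = 745/1119 = 0.66577
Step 3: ln(S2/S1) = ln(0.66577) = -0.40681
Step 4: m = -2.52573 / -0.40681 = 6.21

6.21 (Weibull m)


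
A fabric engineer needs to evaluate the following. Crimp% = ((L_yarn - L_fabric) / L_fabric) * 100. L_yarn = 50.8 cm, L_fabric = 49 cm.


Formula: Crimp% = ((L_yarn - L_fabric) / L_fabric) * 100
Step 1: Extension = 50.8 - 49 = 1.8 cm
Step 2: Crimp% = (1.8 / 49) * 100
Step 3: Crimp% = 0.036735 * 100 = 3.6735% ≈ 3.7%

3.7%


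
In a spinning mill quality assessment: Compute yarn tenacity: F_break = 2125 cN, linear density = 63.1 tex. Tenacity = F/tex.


Formula: Tenacity = Breaking force / Linear density
Tenacity = 2125 cN / 63.1 tex
Tenacity = 33.68 cN/tex

33.68 cN/tex


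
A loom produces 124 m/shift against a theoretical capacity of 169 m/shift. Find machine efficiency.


Formula: Efficiency% = (Actual output / Theoretical output) * 100
Efficiency% = (124 / 169) * 100
Efficiency% = 0.733728 * 100 = 73.3728% ≈ 73.4%

73.4%


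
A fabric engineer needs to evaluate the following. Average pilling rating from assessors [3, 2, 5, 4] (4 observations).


Formula: Mean = sum / count
Sum = 3 + 2 + 5 + 4 = 14
Mean = 14 / 4 = 3.5

3.5


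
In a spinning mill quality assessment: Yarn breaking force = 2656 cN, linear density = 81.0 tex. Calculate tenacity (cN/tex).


Formula: Tenacity = Breaking force / Linear density
Tenacity = 2656 cN / 81.0 tex
Tenacity = 32.79 cN/tex

32.79 cN/tex


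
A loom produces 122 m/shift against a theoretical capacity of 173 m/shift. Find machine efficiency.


Formula: Efficiency% = (Actual output / Theoretical output) * 100
Efficiency% = (122 / 173) * 100
Efficiency% = 0.705202 * 100 = 70.5202% ≈ 70.5%

70.5%


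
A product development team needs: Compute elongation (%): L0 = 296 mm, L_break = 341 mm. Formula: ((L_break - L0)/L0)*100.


Formula: Elongation (%) = ((L_break - L0) / L0) * 100
Step 1: Extension = 341 - 296 = 45 mm
Step 2: Elongation = (45 / 296) * 100
Step 3: Elongation = 0.152027 * 100 = 15.2027% ≈ 15.2%

15.2%


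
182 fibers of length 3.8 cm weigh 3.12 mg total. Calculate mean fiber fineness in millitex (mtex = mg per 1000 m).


Formula: fineness (mtex) = mass (mg) / total length (km) = (mass_mg / total_length_m) * 1000
Step 1: Convert fiber length: 3.8 cm = 0.038 m
Step 2: Total fiber length = 182 * 0.038 = 6.916 m
Step 3: Linear density = 3.12 mg / 6.916 m = 0.4511 mg/m
Step 4: fineness = 0.4511 * 1000 = 451.1 mtex

451.1 mtex


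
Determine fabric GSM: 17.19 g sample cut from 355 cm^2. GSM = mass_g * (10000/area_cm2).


Formula: GSM = mass_g / area_m2
Step 1: Convert area: 355 cm^2 = 355 / 10000 = 0.0355 m^2
Step 2: GSM = 17.19 g / 0.0355 m^2 = 484.2 g/m^2

484.2 g/m^2


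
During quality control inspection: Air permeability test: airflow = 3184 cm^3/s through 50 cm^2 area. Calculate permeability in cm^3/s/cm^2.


Formula: Air Permeability = Airflow / Test Area
AP = 3184 cm^3/s / 50 cm^2
AP = 63.7 cm^3/s/cm^2

63.7 cm^3/s/cm^2


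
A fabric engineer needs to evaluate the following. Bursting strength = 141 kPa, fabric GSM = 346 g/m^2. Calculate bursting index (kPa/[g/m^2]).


Formula: Bursting Index = Bursting Strength / Fabric GSM
BI = 141 kPa / 346 g/m^2
BI = 0.408 kPa/(g/m^2)

0.408 kPa/(g/m^2)


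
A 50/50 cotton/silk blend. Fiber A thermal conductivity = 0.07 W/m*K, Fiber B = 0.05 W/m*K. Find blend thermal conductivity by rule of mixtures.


Formula: Blend property = (fraction_A * property_A) + (fraction_B * property_B)
Step 1: Contribution A = 50/100 * 0.07 W/m*K = 0.035 W/m*K
Step 2: Contribution B = 50/100 * 0.05 W/m*K = 0.025 W/m*K
Step 3: Blend thermal conductivity = 0.035 + 0.025 = 0.06 W/m*K

0.06 W/m*K


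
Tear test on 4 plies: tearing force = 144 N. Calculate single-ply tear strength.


Formula: Per-ply strength = Total force / Number of plies
Per-ply = 144 N / 4
Per-ply = 36 N

36 N


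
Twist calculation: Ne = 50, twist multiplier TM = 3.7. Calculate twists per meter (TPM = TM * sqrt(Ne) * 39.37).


Formula: TPM = TM * sqrt(Ne) * 39.37
Step 1: sqrt(Ne) = sqrt(50) = 7.0711
Step 2: TM * sqrt(Ne) = 3.7 * 7.0711 = 26.1631
Step 3: TPM = 26.1631 * 39.37 = 1030 twists/m

1030 twists/m


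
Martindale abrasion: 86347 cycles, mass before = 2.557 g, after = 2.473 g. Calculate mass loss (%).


Formula: Mass loss% = ((m_before - m_after) / m_before) * 100
Step 1: Mass loss = 2.557 - 2.473 = 0.084 g
Step 2: Ratio = 0.084 / 2.557 = 0.032851
Step 3: Mass loss% = 0.032851 * 100 = 3.2851% ≈ 3.29%

3.29%


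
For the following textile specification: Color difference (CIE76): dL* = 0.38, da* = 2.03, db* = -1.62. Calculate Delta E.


Formula: Delta E = sqrt(dL*^2 + da*^2 + db*^2)
Step 1: dL*^2 = 0.38^2 = 0.1444
Step 2: da*^2 = 2.03^2 = 4.1209
Step 3: db*^2 = (-1.62)^2 = 2.6244
Step 4: Sum = 0.1444 + 4.1209 + 2.6244 = 6.8897
Step 5: Delta E = sqrt(6.8897) = 2.62

2.62 Delta E


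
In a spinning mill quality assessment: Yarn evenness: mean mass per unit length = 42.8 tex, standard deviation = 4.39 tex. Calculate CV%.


Formula: CV% = (standard deviation / mean) * 100
Step 1: Ratio = 4.39 / 42.8 = 0.10257
Step 2: CV% = 0.10257 * 100 = 10.257% ≈ 10.3%

10.3%


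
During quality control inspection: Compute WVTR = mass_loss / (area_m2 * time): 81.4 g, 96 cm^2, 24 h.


Formula: WVTR = mass_loss / (area * time)
Step 1: Convert area: 96 cm^2 = 0.0096 m^2
Step 2: WVTR = 81.4 g / (0.0096 m^2 * 24 h)
Step 3: WVTR = 81.4 / 0.2304 = 353.3 g/m^2/h

353.3 g/m^2/h


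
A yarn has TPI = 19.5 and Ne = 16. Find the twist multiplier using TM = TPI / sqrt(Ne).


Formula: TM = TPI / sqrt(Ne)
Step 1: sqrt(Ne) = sqrt(16) = 4
Step 2: TM = 19.5 / 4 = 4.88

4.88 TM


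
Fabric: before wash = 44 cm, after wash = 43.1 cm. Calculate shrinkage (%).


Formula: Shrinkage% = ((L_before - L_after) / L_before) * 100
Step 1: Shrinkage = 44 - 43.1 = 0.9 cm
Step 2: Shrinkage% = (0.9 / 44) * 100
Step 3: Shrinkage% = 0.020455 * 100 = 2.0455% ≈ 2.0%

2.0%


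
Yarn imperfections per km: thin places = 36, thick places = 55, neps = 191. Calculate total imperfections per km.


Formula: Total = thin places + thick places + neps
Total = 36 + 55 + 191
Total = 282 imperfections/km

282 imperfections/km


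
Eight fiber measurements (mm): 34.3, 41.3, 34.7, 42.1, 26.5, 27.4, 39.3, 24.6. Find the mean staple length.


Formula: Mean = sum of lengths / count
Sum = 34.3 + 41.3 + 34.7 + 42.1 + 26.5 + 27.4 + 39.3 + 24.6
Sum = 270.2 mm
Mean = 270.2 / 8 = 33.78 mm

33.78 mm


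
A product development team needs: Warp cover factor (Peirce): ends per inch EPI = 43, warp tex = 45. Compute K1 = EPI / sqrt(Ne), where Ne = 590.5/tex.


Formula: K1 = EPI / sqrt(Ne), with Ne = 590.5 / tex_warp
Step 1: Ne = 590.5 / 45 = 13.122
Step 2: sqrt(Ne) = sqrt(13.122) = 3.6224
Step 3: K1 = 43 / 3.6224 = 11.9

11.9


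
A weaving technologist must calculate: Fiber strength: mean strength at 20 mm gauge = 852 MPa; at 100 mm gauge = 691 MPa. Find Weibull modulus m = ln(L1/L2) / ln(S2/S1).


Formula: m = ln(L1/L2) / ln(S2/S1)
Step 1: ln(L1/L2) = ln(20/100) = -1.60944
Step 2: S2/S1 = 691/852 = 0.81103
Step 3: ln(S2/S1) = ln(0.81103) = -0.20945
Step 4: m = -1.60944 / -0.20945 = 7.68

7.68 (Weibull m)


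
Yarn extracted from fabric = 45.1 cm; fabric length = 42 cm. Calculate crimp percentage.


Formula: Crimp% = ((L_yarn - L_fabric) / L_fabric) * 100
Step 1: Extension = 45.1 - 42 = 3.1 cm
Step 2: Crimp% = (3.1 / 42) * 100
Step 3: Crimp% = 0.07381 * 100 = 7.381% ≈ 7.4%

7.4%


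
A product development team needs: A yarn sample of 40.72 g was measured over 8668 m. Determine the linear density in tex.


Formula: Tex = (mass_g / length_m) * 1000
Substituting: Tex = (40.72 / 8668) * 1000
Intermediate: 40.72 / 8668 = 0.00469774 g/m
Tex = 0.00469774 * 1000 = 4.70 tex

4.70 tex


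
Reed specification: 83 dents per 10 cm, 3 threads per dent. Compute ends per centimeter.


Formula: EPC = (dents per 10 cm * ends per dent) / 10
Step 1: Total ends per 10 cm = 83 * 3 = 249
Step 2: EPC = 249 / 10 = 24.9 ends/cm

24.9 ends/cm


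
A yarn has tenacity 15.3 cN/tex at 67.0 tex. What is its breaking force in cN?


Formula: Breaking force = Tenacity * Linear density
F = 15.3 cN/tex * 67.0 tex
F = 1025.10 cN

1025.10 cN


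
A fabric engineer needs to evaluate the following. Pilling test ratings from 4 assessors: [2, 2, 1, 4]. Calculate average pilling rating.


Formula: Mean = sum / count
Sum = 2 + 2 + 1 + 4 = 9
Mean = 9 / 4 = 2.3

2.3


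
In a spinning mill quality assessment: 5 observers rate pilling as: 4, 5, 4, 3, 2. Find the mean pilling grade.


Formula: Mean = sum / count
Sum = 4 + 5 + 4 + 3 + 2 = 18
Mean = 18 / 5 = 3.6

3.6


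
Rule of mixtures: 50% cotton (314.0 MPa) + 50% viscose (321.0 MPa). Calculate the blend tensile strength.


Formula: Blend property = (fraction_A * property_A) + (fraction_B * property_B)
Step 1: Contribution A = 50/100 * 314.0 MPa = 157.0 MPa
Step 2: Contribution B = 50/100 * 321.0 MPa = 160.5 MPa
Step 3: Blend tensile strength = 157.0 + 160.5 = 317.5 MPa

317.5 MPa


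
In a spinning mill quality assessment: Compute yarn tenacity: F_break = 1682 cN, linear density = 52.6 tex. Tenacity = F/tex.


Formula: Tenacity = Breaking force / Linear density
Tenacity = 1682 cN / 52.6 tex
Tenacity = 31.98 cN/tex

31.98 cN/tex


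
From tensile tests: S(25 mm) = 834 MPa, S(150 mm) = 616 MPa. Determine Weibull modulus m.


Formula: m = ln(L1/L2) / ln(S2/S1)
Step 1: ln(L1/L2) = ln(25/150) = -1.79176
Step 2: S2/S1 = 616/834 = 0.73861
Step 3: ln(S2/S1) = ln(0.73861) = -0.30299
Step 4: m = -1.79176 / -0.30299 = 5.91

5.91 (Weibull m)


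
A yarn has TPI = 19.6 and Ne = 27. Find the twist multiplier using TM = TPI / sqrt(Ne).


Formula: TM = TPI / sqrt(Ne)
Step 1: sqrt(Ne) = sqrt(27) = 5.1962
Step 2: TM = 19.6 / 5.1962 = 3.77

3.77 TM


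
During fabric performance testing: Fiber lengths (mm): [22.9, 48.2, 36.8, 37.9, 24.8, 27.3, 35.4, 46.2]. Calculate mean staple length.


Formula: Mean = sum of lengths / count
Sum = 22.9 + 48.2 + 36.8 + 37.9 + 24.8 + 27.3 + 35.4 + 46.2
Sum = 279.5 mm
Mean = 279.5 / 8 = 34.94 mm

34.94 mm


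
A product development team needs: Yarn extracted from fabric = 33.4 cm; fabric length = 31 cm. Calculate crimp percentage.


Formula: Crimp% = ((L_yarn - L_fabric) / L_fabric) * 100
Step 1: Extension = 33.4 - 31 = 2.4 cm
Step 2: Crimp% = (2.4 / 31) * 100
Step 3: Crimp% = 0.077419 * 100 = 7.7419% ≈ 7.7%

7.7%


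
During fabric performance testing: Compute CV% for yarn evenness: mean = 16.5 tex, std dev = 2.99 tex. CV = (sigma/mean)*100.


Formula: CV% = (standard deviation / mean) * 100
Step 1: Ratio = 2.99 / 16.5 = 0.181212
Step 2: CV% = 0.181212 * 100 = 18.1212% ≈ 18.1%

18.1%


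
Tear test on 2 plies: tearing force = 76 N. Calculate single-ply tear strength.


Formula: Per-ply strength = Total force / Number of plies
Per-ply = 76 N / 2
Per-ply = 38 N

38 N


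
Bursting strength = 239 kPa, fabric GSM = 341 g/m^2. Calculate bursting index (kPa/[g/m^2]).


Formula: Bursting Index = Bursting Strength / Fabric GSM
BI = 239 kPa / 341 g/m^2
BI = 0.701 kPa/(g/m^2)

0.701 kPa/(g/m^2)


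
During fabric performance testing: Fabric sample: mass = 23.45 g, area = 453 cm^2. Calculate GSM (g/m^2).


Formula: GSM = mass_g / area_m2
Step 1: Convert area: 453 cm^2 = 453 / 10000 = 0.0453 m^2
Step 2: GSM = 23.45 g / 0.0453 m^2 = 517.7 g/m^2

517.7 g/m^2


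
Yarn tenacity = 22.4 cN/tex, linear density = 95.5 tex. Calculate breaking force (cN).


Formula: Breaking force = Tenacity * Linear density
F = 22.4 cN/tex * 95.5 tex
F = 2139.20 cN

2139.20 cN


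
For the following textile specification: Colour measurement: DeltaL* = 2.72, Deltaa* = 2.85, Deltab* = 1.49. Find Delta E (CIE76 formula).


Formula: Delta E = sqrt(dL*^2 + da*^2 + db*^2)
Step 1: dL*^2 = 2.72^2 = 7.3984
Step 2: da*^2 = 2.85^2 = 8.1225
Step 3: db*^2 = 1.49^2 = 2.2201
Step 4: Sum = 7.3984 + 8.1225 + 2.2201 = 17.741
Step 5: Delta E = sqrt(17.741) = 4.21

4.21 Delta E


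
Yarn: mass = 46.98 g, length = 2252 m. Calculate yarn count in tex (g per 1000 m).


Formula: Tex = (mass_g / length_m) * 1000
Substituting: Tex = (46.98 / 2252) * 1000
Intermediate: 46.98 / 2252 = 0.02086146 g/m
Tex = 0.02086146 * 1000 = 20.86 tex

20.86 tex


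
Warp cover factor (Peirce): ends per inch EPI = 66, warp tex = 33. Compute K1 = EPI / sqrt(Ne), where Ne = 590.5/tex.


Formula: K1 = EPI / sqrt(Ne), with Ne = 590.5 / tex_warp
Step 1: Ne = 590.5 / 33 = 17.894
Step 2: sqrt(Ne) = sqrt(17.894) = 4.2301
Step 3: K1 = 66 / 4.2301 = 15.6

15.6


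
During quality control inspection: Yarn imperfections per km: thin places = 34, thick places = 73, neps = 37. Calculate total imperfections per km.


Formula: Total = thin places + thick places + neps
Total = 34 + 73 + 37
Total = 144 imperfections/km

144 imperfections/km


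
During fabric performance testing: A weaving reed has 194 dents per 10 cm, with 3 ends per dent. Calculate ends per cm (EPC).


Formula: EPC = (dents per 10 cm * ends per dent) / 10
Step 1: Total ends per 10 cm = 194 * 3 = 582
Step 2: EPC = 582 / 10 = 58.2 ends/cm

58.2 ends/cm


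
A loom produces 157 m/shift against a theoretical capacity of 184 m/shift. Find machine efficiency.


Formula: Efficiency% = (Actual output / Theoretical output) * 100
Efficiency% = (157 / 184) * 100
Efficiency% = 0.853261 * 100 = 85.3261% ≈ 85.3%

85.3%


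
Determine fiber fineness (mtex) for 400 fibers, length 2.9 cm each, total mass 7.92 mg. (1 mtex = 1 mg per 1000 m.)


Formula: fineness (mtex) = mass (mg) / total length (km) = (mass_mg / total_length_m) * 1000
Step 1: Convert fiber length: 2.9 cm = 0.029 m
Step 2: Total fiber length = 400 * 0.029 = 11.6 m
Step 3: Linear density = 7.92 mg / 11.6 m = 0.6828 mg/m
Step 4: fineness = 0.6828 * 1000 = 682.8 mtex

682.8 mtex


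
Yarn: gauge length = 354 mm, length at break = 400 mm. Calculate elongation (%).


Formula: Elongation (%) = ((L_break - L0) / L0) * 100
Step 1: Extension = 400 - 354 = 46 mm
Step 2: Elongation = (46 / 354) * 100
Step 3: Elongation = 0.129944 * 100 = 12.9944% ≈ 13.0%

13.0%


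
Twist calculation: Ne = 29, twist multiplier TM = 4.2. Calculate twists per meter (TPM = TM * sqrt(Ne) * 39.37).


Formula: TPM = TM * sqrt(Ne) * 39.37
Step 1: sqrt(Ne) = sqrt(29) = 5.3852
Step 2: TM * sqrt(Ne) = 4.2 * 5.3852 = 22.6178
Step 3: TPM = 22.6178 * 39.37 = 890 twists/m

890 twists/m


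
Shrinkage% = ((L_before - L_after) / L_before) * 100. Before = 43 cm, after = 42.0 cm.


Formula: Shrinkage% = ((L_before - L_after) / L_before) * 100
Step 1: Shrinkage = 43 - 42.0 = 1.0 cm
Step 2: Shrinkage% = (1.0 / 43) * 100
Step 3: Shrinkage% = 0.023256 * 100 = 2.3256% ≈ 2.3%

2.3%


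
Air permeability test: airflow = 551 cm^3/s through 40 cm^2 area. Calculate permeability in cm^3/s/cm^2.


Formula: Air Permeability = Airflow / Test Area
AP = 551 cm^3/s / 40 cm^2
AP = 13.8 cm^3/s/cm^2

13.8 cm^3/s/cm^2


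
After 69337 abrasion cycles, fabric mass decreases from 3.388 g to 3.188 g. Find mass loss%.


Formula: Mass loss% = ((m_before - m_after) / m_before) * 100
Step 1: Mass loss = 3.388 - 3.188 = 0.2 g
Step 2: Ratio = 0.2 / 3.388 = 0.0590319
Step 3: Mass loss% = 0.0590319 * 100 = 5.90319% ≈ 5.90%

5.90%


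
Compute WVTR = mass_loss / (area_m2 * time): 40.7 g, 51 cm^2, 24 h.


Formula: WVTR = mass_loss / (area * time)
Step 1: Convert area: 51 cm^2 = 0.0051 m^2
Step 2: WVTR = 40.7 g / (0.0051 m^2 * 24 h)
Step 3: WVTR = 40.7 / 0.1224 = 332.5 g/m^2/h

332.5 g/m^2/h


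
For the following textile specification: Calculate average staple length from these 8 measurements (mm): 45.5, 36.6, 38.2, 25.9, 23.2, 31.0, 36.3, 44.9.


Formula: Mean = sum of lengths / count
Sum = 45.5 + 36.6 + 38.2 + 25.9 + 23.2 + 31.0 + 36.3 + 44.9
Sum = 281.6 mm
Mean = 281.6 / 8 = 35.20 mm

35.20 mm


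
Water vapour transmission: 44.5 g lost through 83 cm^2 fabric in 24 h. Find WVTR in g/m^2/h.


Formula: WVTR = mass_loss / (area * time)
Step 1: Convert area: 83 cm^2 = 0.0083 m^2
Step 2: WVTR = 44.5 g / (0.0083 m^2 * 24 h)
Step 3: WVTR = 44.5 / 0.1992 = 223.4 g/m^2/h

223.4 g/m^2/h


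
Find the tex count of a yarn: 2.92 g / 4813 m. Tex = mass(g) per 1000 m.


Formula: Tex = (mass_g / length_m) * 1000
Substituting: Tex = (2.92 / 4813) * 1000
Intermediate: 2.92 / 4813 = 0.00060669 g/m
Tex = 0.00060669 * 1000 = 0.61 tex

0.61 tex


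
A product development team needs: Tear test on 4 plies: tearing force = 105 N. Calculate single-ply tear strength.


Formula: Per-ply strength = Total force / Number of plies
Per-ply = 105 N / 4
Per-ply = 26.25 N

26.25 N


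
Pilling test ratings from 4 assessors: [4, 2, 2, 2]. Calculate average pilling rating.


Formula: Mean = sum / count
Sum = 4 + 2 + 2 + 2 = 10
Mean = 10 / 4 = 2.5

2.5


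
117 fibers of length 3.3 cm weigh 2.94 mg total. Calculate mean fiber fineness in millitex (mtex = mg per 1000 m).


Formula: fineness (mtex) = mass (mg) / total length (km) = (mass_mg / total_length_m) * 1000
Step 1: Convert fiber length: 3.3 cm = 0.033 m
Step 2: Total fiber length = 117 * 0.033 = 3.861 m
Step 3: Linear density = 2.94 mg / 3.861 m = 0.7615 mg/m
Step 4: fineness = 0.7615 * 1000 = 761.5 mtex

761.5 mtex


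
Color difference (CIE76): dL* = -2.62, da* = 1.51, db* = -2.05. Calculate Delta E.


Formula: Delta E = sqrt(dL*^2 + da*^2 + db*^2)
Step 1: dL*^2 = (-2.62)^2 = 6.8644
Step 2: da*^2 = 1.51^2 = 2.2801
Step 3: db*^2 = (-2.05)^2 = 4.2025
Step 4: Sum = 6.8644 + 2.2801 + 4.2025 = 13.347
Step 5: Delta E = sqrt(13.347) = 3.65

3.65 Delta E


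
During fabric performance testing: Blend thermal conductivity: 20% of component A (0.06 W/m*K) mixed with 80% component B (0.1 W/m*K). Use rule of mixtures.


Formula: Blend property = (fraction_A * property_A) + (fraction_B * property_B)
Step 1: Contribution A = 20/100 * 0.06 W/m*K = 0.012 W/m*K
Step 2: Contribution B = 80/100 * 0.1 W/m*K = 0.08 W/m*K
Step 3: Blend thermal conductivity = 0.012 + 0.08 = 0.092 W/m*K

0.092 W/m*K


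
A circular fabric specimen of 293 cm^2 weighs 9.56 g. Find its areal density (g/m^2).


Formula: GSM = mass_g / area_m2
Step 1: Convert area: 293 cm^2 = 293 / 10000 = 0.0293 m^2
Step 2: GSM = 9.56 g / 0.0293 m^2 = 326.3 g/m^2

326.3 g/m^2


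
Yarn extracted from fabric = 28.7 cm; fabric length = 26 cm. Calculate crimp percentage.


Formula: Crimp% = ((L_yarn - L_fabric) / L_fabric) * 100
Step 1: Extension = 28.7 - 26 = 2.7 cm
Step 2: Crimp% = (2.7 / 26) * 100
Step 3: Crimp% = 0.103846 * 100 = 10.3846% ≈ 10.4%

10.4%


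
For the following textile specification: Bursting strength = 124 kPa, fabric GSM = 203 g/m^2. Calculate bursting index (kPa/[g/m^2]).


Formula: Bursting Index = Bursting Strength / Fabric GSM
BI = 124 kPa / 203 g/m^2
BI = 0.611 kPa/(g/m^2)

0.611 kPa/(g/m^2)


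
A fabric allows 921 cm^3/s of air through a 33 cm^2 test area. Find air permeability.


Formula: Air Permeability = Airflow / Test Area
AP = 921 cm^3/s / 33 cm^2
AP = 27.9 cm^3/s/cm^2

27.9 cm^3/s/cm^2
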